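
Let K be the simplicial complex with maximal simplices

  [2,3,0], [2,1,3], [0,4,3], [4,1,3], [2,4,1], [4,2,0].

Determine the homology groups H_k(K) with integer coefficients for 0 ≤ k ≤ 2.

Order the vertices as 0 < 1 < 2 < 3 < 4. Listing each simplex with vertices in this order, K has dimension 2 with simplices:

  0-simplices (5): [0], [1], [2], [3], [4]
  1-simplices (9): [0,2], [0,3], [0,4], [1,2], [1,3], [1,4], [2,3], [2,4], [3,4]
  2-simplices (6): [0,2,3], [0,2,4], [0,3,4], [1,2,3], [1,2,4], [1,3,4]

so the chain groups are C_0 ≅ Z^5, C_1 ≅ Z^9, C_2 ≅ Z^6.

The boundary map ∂_1: C_1 → C_0 sends each edge [p,q] (with p < q) to q − p. For instance
  ∂[0,4] = [4] − [0].
This gives a 5×9 integer matrix of rank 4; reducing to Smith normal form yields diagonal entries (1,1,1,1).

Boundary ∂_2: C_2 → C_1 sends each 2-simplex [p,q,r] to [q,r] − [p,r] + [p,q]. For instance
  ∂[1,3,4] = [3,4] − [1,4] + [1,3],
  ∂[1,2,3] = [2,3] − [1,3] + [1,2].
The resulting 9×6 matrix has rank 5, and its Smith normal form has invariant factors (1,1,1,1,1).

Reading off H_k = ker ∂_k / im ∂_{k+1}:

  H_0: rank C_0 − rank ∂_1 = 5 − 4 = 1, and the invariant factors of ∂_1 are all 1, so H_0 = Z.
  H_1: rank ker ∂_1 − rank ∂_2 = (9 − 4) − 5 = 0, and the invariant factors of ∂_2 are all 1, so H_1 = 0.
  H_2: rank ker ∂_2 − rank ∂_3 = (6 − 5) − 0 = 1, and there is no ∂_3, so H_2 = Z.

As a check, the Euler characteristic is 5 − 9 + 6 = 2, which agrees with 1 − 0 + 1 = 2.
(K is a triangulation of the 2-sphere S^2.)

H_0 ≅ Z,  H_1 = 0,  H_2 ≅ Z.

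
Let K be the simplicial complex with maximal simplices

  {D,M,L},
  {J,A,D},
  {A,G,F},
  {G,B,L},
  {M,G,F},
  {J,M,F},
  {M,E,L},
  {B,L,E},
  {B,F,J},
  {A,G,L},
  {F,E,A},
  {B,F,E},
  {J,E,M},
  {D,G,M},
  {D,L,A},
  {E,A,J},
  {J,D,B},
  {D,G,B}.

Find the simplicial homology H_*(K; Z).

We work with the vertex ordering A < B < D < E < F < G < J < L < M. The simplices of K, each written with vertices in increasing order, are:

  0-simplices (9): A, B, D, E, F, G, J, L, M
  1-simplices (27): AD, AE, AF, AG, AJ, AL, BD, BE, BF, BG, BJ, BL, DG, DJ, DL, DM, EF, EJ, EL, EM, FG, FJ, FM, GL, GM, JM, LM
  2-simplices (18): ADJ, ADL, AEF, AEJ, AFG, AGL, BDG, BDJ, BEF, BEL, BFJ, BGL, DGM, DLM, EJM, ELM, FGM, FJM

so the chain groups are C_0 ≅ Z^9, C_1 ≅ Z^27, C_2 ≅ Z^18.

∂_1: C_1 → C_0 sends each edge [p,q] (with p < q) to q − p. For instance
  ∂LM = M − L.
As a 9×27 matrix over Z this has rank 8, with invariant factors (1,1,1,1,1,1,1,1).

The boundary map ∂_2: C_2 → C_1 maps a triangle to the signed sum of its edges. For instance
  ∂ADL = DL − AL + AD,
  ∂ADJ = DJ − AJ + AD.
The 27×18 boundary matrix has rank 18 and Smith normal form diag(1,1,1,1,1,1,1,1,1,1,1,1,1,1,1,1,1,2).

Now H_k = ker ∂_k / im ∂_{k+1}, so:

  H_0: rank C_0 − rank ∂_1 = 9 − 8 = 1, and the invariant factors of ∂_1 are all 1, so H_0 ≅ Z.
  H_1: rank ker ∂_1 − rank ∂_2 = (27 − 8) − 18 = 1, and ∂_2 has invariant factor 2 > 1, so H_1 ≅ Z × Z/2.
  H_2: rank ker ∂_2 − rank ∂_3 = (18 − 18) − 0 = 0, and there is no ∂_3, so H_2 ≅ 0.

(K is a triangulation of the Klein bottle.)

H_0 ≅ Z,  H_1 ≅ Z × Z/2,  H_2 = 0.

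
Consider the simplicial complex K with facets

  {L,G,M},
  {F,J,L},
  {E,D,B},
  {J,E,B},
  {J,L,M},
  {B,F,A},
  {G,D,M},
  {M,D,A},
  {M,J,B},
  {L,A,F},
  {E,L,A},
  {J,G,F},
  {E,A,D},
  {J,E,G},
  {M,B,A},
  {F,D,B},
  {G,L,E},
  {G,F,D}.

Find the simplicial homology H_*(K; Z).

K has 9 vertices, 27 edges, 18 triangles.
rank ∂_0 = 0, rank ∂_1 = 8 ⇒ b_0 = 9 − 0 − 8 = 1; all invariant factors of ∂_1 are 1 so no torsion. So H_0 = Z.
rank ∂_1 = 8, rank ∂_2 = 18 ⇒ b_1 = 27 − 8 − 18 = 1; ∂_2 has invariant factor(s) [2] giving torsion. So H_1 = Z ⊕ Z/2.
rank ∂_2 = 18, rank ∂_3 = 0 ⇒ b_2 = 18 − 18 − 0 = 0. So H_2 = 0.

H_0 ≅ Z,  H_1 ≅ Z ⊕ Z/2,  H_2 = 0.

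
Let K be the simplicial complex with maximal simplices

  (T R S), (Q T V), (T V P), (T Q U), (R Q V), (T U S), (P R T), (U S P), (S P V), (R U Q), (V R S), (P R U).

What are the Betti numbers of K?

Fix the vertex order P < Q < R < S < T < U < V and write every simplex with vertices in increasing order. Then dim K = 2 and the simplices of K are:

  0-simplices (7): P, Q, R, S, T, U, V
  1-simplices (18): PR, PS, PT, PU, PV, QR, QT, QU, QV, RS, RT, RU, RV, ST, SU, SV, TU, TV
  2-simplices (12): PRT, PRU, PSU, PSV, PTV, QRU, QRV, QTU, QTV, RST, RSV, STU

Hence C_0 ≅ Z^7, C_1 ≅ Z^18, C_2 ≅ Z^12.

Boundary ∂_1: C_1 → C_0 is given by ∂[p,q] = [q] − [p]. For instance
  ∂RT = T − R.
This gives a 7×18 integer matrix of rank 6; reducing to Smith normal form yields diagonal entries (1,1,1,1,1,1).

The boundary map ∂_2: C_2 → C_1 acts by ∂[p,q,r] = [q,r] − [p,r] + [p,q]. For instance
  ∂PTV = TV − PV + PT,
  ∂STU = TU − SU + ST.
The 18×12 boundary matrix has rank 12 and Smith normal form diag(1,1,1,1,1,1,1,1,1,1,1,2).

From H_k ≅ ker(∂_k) / im(∂_{k+1}) we obtain:

  H_0: rank C_0 − rank ∂_1 = 7 − 6 = 1, and the invariant factors of ∂_1 are all 1, so H_0 ≅ Z.
  H_1: rank ker ∂_1 − rank ∂_2 = (18 − 6) − 12 = 0, and ∂_2 has invariant factor 2 > 1, so H_1 ≅ Z/2.
  H_2: rank ker ∂_2 − rank ∂_3 = (12 − 12) − 0 = 0, and there is no ∂_3, so H_2 ≅ 0.

As a check, the Euler characteristic is 7 − 18 + 12 = 1, which agrees with 1 − 0 + 0 = 1.

Hence the Betti numbers are b_0 = 1, b_1 = 0, b_2 = 0.

b_0 = 1, b_1 = 0, b_2 = 0.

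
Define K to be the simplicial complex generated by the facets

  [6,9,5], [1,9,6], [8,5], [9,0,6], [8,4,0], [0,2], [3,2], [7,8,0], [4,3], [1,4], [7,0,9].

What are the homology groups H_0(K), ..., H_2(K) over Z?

H_0 = Z,  H_1 = Z^3,  H_2 = 0.

Take the total order 0 < 1 < 2 < 3 < 4 < 5 < 6 < 7 < 8 < 9 on the vertex set. Then K (dimension 2) consists of the simplices:

  0-simplices (10): [0], [1], [2], [3], [4], [5], [6], [7], [8], [9]
  1-simplices (18): [0,2], [0,4], [0,6], [0,7], [0,8], [0,9], [1,4], [1,6], [1,9], [2,3], [3,4], [4,8], [5,6], [5,8], [5,9], [6,9], [7,8], [7,9]
  2-simplices (6): [0,4,8], [0,6,9], [0,7,8], [0,7,9], [1,6,9], [5,6,9]

Hence C_0 ≅ Z^10, C_1 ≅ Z^18, C_2 ≅ Z^6.

Boundary ∂_1: C_1 → C_0 is given by ∂[p,q] = [q] − [p].
This gives a 10×18 integer matrix of rank 9; reducing to Smith normal form yields diagonal entries (1,1,1,1,1,1,1,1,1).

Boundary ∂_2: C_2 → C_1 sends each 2-simplex [p,q,r] to [q,r] − [p,r] + [p,q]. For instance
  ∂[0,6,9] = [6,9] − [0,9] + [0,6],
  ∂[0,7,8] = [7,8] − [0,8] + [0,7].
This gives a 18×6 integer matrix of rank 6; reducing to Smith normal form yields diagonal entries (1,1,1,1,1,1).

Now H_k = ker ∂_k / im ∂_{k+1}, so:

  H_0: rank C_0 − rank ∂_1 = 10 − 9 = 1, and the invariant factors of ∂_1 are all 1, so H_0 ≅ Z.
  H_1: rank ker ∂_1 − rank ∂_2 = (18 − 9) − 6 = 3, and the invariant factors of ∂_2 are all 1, so H_1 ≅ Z^3.
  H_2: rank ker ∂_2 − rank ∂_3 = (6 − 6) − 0 = 0, and there is no ∂_3, so H_2 ≅ 0.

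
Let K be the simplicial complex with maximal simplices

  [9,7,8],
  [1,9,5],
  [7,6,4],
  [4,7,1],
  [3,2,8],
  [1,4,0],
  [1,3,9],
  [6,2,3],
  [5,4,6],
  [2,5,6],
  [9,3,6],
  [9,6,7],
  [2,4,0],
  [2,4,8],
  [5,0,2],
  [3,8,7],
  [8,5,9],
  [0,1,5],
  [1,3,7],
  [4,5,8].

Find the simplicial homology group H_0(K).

H_0 = Z.

Order the vertices as 0 < 1 < 2 < 3 < 4 < 5 < 6 < 7 < 8 < 9. Listing each simplex with vertices in this order, K has dimension 2 with simplices:

  0-simplices (10): [0], [1], [2], [3], [4], [5], [6], [7], [8], [9]
  1-simplices (30): (30 of them)
  2-simplices (20): (20 of them)

Hence C_0 ≅ Z^10, C_1 ≅ Z^30, C_2 ≅ Z^20.

∂_1: C_1 → C_0 is given by ∂[p,q] = [q] − [p]. For instance
  ∂[2,8] = [8] − [2].
The 10×30 boundary matrix has rank 9 and Smith normal form diag(1,1,1,1,1,1,1,1,1).

∂_2: C_2 → C_1 sends each 2-simplex [p,q,r] to [q,r] − [p,r] + [p,q]. For instance
  ∂[2,3,8] = [3,8] − [2,8] + [2,3],
  ∂[5,8,9] = [8,9] − [5,9] + [5,8].
The resulting 30×20 matrix has rank 20, and its Smith normal form has invariant factors (1,1,1,1,1,1,1,1,1,1,1,1,1,1,1,1,1,1,1,2).

Now H_k = ker ∂_k / im ∂_{k+1}, so:

  H_0: rank C_0 − rank ∂_1 = 10 − 9 = 1, and the invariant factors of ∂_1 are all 1, so H_0 ≅ Z.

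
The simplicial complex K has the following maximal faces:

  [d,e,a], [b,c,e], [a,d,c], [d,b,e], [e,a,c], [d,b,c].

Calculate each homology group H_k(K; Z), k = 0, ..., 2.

Order the vertices as a < b < c < d < e. Listing each simplex with vertices in this order, K has dimension 2 with simplices:

  0-simplices (5): a, b, c, d, e
  1-simplices (9): ac, ad, ae, bc, bd, be, cd, ce, de
  2-simplices (6): acd, ace, ade, bcd, bce, bde

giving chain groups C_0 ≅ Z^5, C_1 ≅ Z^9, C_2 ≅ Z^6.

The boundary map ∂_1: C_1 → C_0 maps an edge to its endpoints' difference, ∂[p,q] = q − p. For instance
  ∂ae = e − a.
This gives a 5×9 integer matrix of rank 4; reducing to Smith normal form yields diagonal entries (1,1,1,1).

∂_2: C_2 → C_1 acts by ∂[p,q,r] = [q,r] − [p,r] + [p,q]. For instance
  ∂bde = de − be + bd,
  ∂ade = de − ae + ad.
The 9×6 boundary matrix has rank 5 and Smith normal form diag(1,1,1,1,1).

Reading off H_k = ker ∂_k / im ∂_{k+1}:

  H_0: rank C_0 − rank ∂_1 = 5 − 4 = 1, and the invariant factors of ∂_1 are all 1, so H_0 = Z.
  H_1: rank ker ∂_1 − rank ∂_2 = (9 − 4) − 5 = 0, and the invariant factors of ∂_2 are all 1, so H_1 = 0.
  H_2: rank ker ∂_2 − rank ∂_3 = (6 − 5) − 0 = 1, and there is no ∂_3, so H_2 = Z.

As a check, the Euler characteristic is 5 − 9 + 6 = 2, which agrees with 1 − 0 + 1 = 2.

H_0 = Z,  H_1 = 0,  H_2 = Z.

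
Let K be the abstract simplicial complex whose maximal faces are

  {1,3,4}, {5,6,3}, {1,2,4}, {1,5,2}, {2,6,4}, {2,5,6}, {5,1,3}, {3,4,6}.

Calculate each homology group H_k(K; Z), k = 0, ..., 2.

H_0 ≅ Z,  H_1 = 0,  H_2 ≅ Z.

Fix the vertex order 1 < 2 < 3 < 4 < 5 < 6 and write every simplex with vertices in increasing order. Then dim K = 2 and the simplices of K are:

  0-simplices (6): [1], [2], [3], [4], [5], [6]
  1-simplices (12): [1,2], [1,3], [1,4], [1,5], [2,4], [2,5], [2,6], [3,4], [3,5], [3,6], [4,6], [5,6]
  2-simplices (8): [1,2,4], [1,2,5], [1,3,4], [1,3,5], [2,4,6], [2,5,6], [3,4,6], [3,5,6]

giving chain groups C_0 ≅ Z^6, C_1 ≅ Z^12, C_2 ≅ Z^8.

∂_1: C_1 → C_0 sends each edge [p,q] (with p < q) to q − p.
The resulting 6×12 matrix has rank 5, and its Smith normal form has invariant factors (1,1,1,1,1).

∂_2: C_2 → C_1 sends each 2-simplex [p,q,r] to [q,r] − [p,r] + [p,q]. For instance
  ∂[3,5,6] = [5,6] − [3,6] + [3,5],
  ∂[2,5,6] = [5,6] − [2,6] + [2,5].
As a 12×8 matrix over Z this has rank 7, with invariant factors (1,1,1,1,1,1,1).

From H_k ≅ ker(∂_k) / im(∂_{k+1}) we obtain:

  H_0: rank C_0 − rank ∂_1 = 6 − 5 = 1, and the invariant factors of ∂_1 are all 1, so H_0 ≅ Z.
  H_1: rank ker ∂_1 − rank ∂_2 = (12 − 5) − 7 = 0, and the invariant factors of ∂_2 are all 1, so H_1 ≅ 0.
  H_2: rank ker ∂_2 − rank ∂_3 = (8 − 7) − 0 = 1, and there is no ∂_3, so H_2 ≅ Z.

As a check, the Euler characteristic is 6 − 12 + 8 = 2, which agrees with 1 − 0 + 1 = 2.
(K is a triangulation of the 2-sphere S^2.)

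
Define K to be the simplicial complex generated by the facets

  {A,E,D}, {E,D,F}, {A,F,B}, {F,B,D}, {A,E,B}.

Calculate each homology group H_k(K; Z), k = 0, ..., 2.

H_0 = Z,  H_1 = Z,  H_2 = 0.

Take the total order A < B < D < E < F on the vertex set. Then K (dimension 2) consists of the simplices:

  0-simplices (5): A, B, D, E, F
  1-simplices (10): AB, AD, AE, AF, BD, BE, BF, DE, DF, EF
  2-simplices (5): ABE, ABF, ADE, BDF, DEF

so the chain groups are C_0 ≅ Z^5, C_1 ≅ Z^10, C_2 ≅ Z^5.

∂_1: C_1 → C_0 is given by ∂[p,q] = [q] − [p].
The 5×10 boundary matrix has rank 4 and Smith normal form diag(1,1,1,1).

The boundary map ∂_2: C_2 → C_1 maps a triangle to the signed sum of its edges. For instance
  ∂ABE = BE − AE + AB,
  ∂DEF = EF − DF + DE.
As a 10×5 matrix over Z this has rank 5, with invariant factors (1,1,1,1,1).

Computing H_k = (kernel of ∂_k) / (image of ∂_{k+1}):

  H_0: rank C_0 − rank ∂_1 = 5 − 4 = 1, and the invariant factors of ∂_1 are all 1, so H_0 ≅ Z.
  H_1: rank ker ∂_1 − rank ∂_2 = (10 − 4) − 5 = 1, and the invariant factors of ∂_2 are all 1, so H_1 ≅ Z.
  H_2: rank ker ∂_2 − rank ∂_3 = (5 − 5) − 0 = 0, and there is no ∂_3, so H_2 ≅ 0.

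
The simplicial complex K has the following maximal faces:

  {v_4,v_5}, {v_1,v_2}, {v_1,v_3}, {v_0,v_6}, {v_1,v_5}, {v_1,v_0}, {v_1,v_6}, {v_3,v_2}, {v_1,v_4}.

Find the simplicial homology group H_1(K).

H_1 ≅ Z^3.

Take the total order v_0 < v_1 < v_2 < v_3 < v_4 < v_5 < v_6 on the vertex set. Then K (dimension 1) consists of the simplices:

  0-simplices (7): [v_0], [v_1], [v_2], [v_3], [v_4], [v_5], [v_6]
  1-simplices (9): [v_0,v_1], [v_0,v_6], [v_1,v_2], [v_1,v_3], [v_1,v_4], [v_1,v_5], [v_1,v_6], [v_2,v_3], [v_4,v_5]

so the chain groups are C_0 ≅ Z^7, C_1 ≅ Z^9.

The boundary map ∂_1: C_1 → C_0 maps an edge to its endpoints' difference, ∂[p,q] = q − p. For instance
  ∂[v_1,v_5] = [v_5] − [v_1].
The resulting 7×9 matrix has rank 6, and its Smith normal form has invariant factors (1,1,1,1,1,1).

Computing H_k = (kernel of ∂_k) / (image of ∂_{k+1}):

  H_1: rank ker ∂_1 − rank ∂_2 = (9 − 6) − 0 = 3, and there is no ∂_2, so H_1 = Z^3.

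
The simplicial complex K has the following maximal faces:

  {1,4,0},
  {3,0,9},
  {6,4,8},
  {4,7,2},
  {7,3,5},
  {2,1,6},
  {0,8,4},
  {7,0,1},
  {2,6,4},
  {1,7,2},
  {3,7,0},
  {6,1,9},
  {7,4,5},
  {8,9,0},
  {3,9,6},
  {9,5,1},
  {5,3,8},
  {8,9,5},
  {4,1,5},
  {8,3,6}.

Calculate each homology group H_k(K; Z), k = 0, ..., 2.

We work with the vertex ordering 0 < 1 < 2 < 3 < 4 < 5 < 6 < 7 < 8 < 9. The simplices of K, each written with vertices in increasing order, are:

  0-simplices (10): [0], [1], [2], [3], [4], [5], [6], [7], [8], [9]
  1-simplices (30): (30 of them)
  2-simplices (20): (20 of them)

Hence C_0 ≅ Z^10, C_1 ≅ Z^30, C_2 ≅ Z^20.

The boundary map ∂_1: C_1 → C_0 maps an edge to its endpoints' difference, ∂[p,q] = q − p.
The 10×30 boundary matrix has rank 9 and Smith normal form diag(1,1,1,1,1,1,1,1,1).

Boundary ∂_2: C_2 → C_1 maps a triangle to the signed sum of its edges. For instance
  ∂[1,5,9] = [5,9] − [1,9] + [1,5],
  ∂[3,6,8] = [6,8] − [3,8] + [3,6].
As a 30×20 matrix over Z this has rank 20, with invariant factors (1,1,1,1,1,1,1,1,1,1,1,1,1,1,1,1,1,1,1,2).

Now H_k = ker ∂_k / im ∂_{k+1}, so:

  H_0: rank C_0 − rank ∂_1 = 10 − 9 = 1, and the invariant factors of ∂_1 are all 1, so H_0 ≅ Z.
  H_1: rank ker ∂_1 − rank ∂_2 = (30 − 9) − 20 = 1, and ∂_2 has invariant factor 2 > 1, so H_1 ≅ Z ⊕ Z/2Z.
  H_2: rank ker ∂_2 − rank ∂_3 = (20 − 20) − 0 = 0, and there is no ∂_3, so H_2 ≅ 0.

As a check, the Euler characteristic is 10 − 30 + 20 = 0, which agrees with 1 − 1 + 0 = 0.

H_0 = Z,  H_1 = Z ⊕ Z/2Z,  H_2 = 0.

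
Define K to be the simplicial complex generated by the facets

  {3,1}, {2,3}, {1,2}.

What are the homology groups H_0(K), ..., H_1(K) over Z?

H_0 ≅ Z,  H_1 ≅ Z.

Take the total order 1 < 2 < 3 on the vertex set. Then K (dimension 1) consists of the simplices:

  0-simplices (3): [1], [2], [3]
  1-simplices (3): [1,2], [1,3], [2,3]

so the chain groups are C_0 ≅ Z^3, C_1 ≅ Z^3.

The boundary map ∂_1: C_1 → C_0 sends each edge [p,q] (with p < q) to q − p.
As a 3×3 matrix over Z this has rank 2, with invariant factors (1,1).

From H_k ≅ ker(∂_k) / im(∂_{k+1}) we obtain:

  H_0: rank C_0 − rank ∂_1 = 3 − 2 = 1, and the invariant factors of ∂_1 are all 1, so H_0 ≅ Z.
  H_1: rank ker ∂_1 − rank ∂_2 = (3 − 2) − 0 = 1, and there is no ∂_2, so H_1 ≅ Z.

(K is a triangulation of the circle S^1.)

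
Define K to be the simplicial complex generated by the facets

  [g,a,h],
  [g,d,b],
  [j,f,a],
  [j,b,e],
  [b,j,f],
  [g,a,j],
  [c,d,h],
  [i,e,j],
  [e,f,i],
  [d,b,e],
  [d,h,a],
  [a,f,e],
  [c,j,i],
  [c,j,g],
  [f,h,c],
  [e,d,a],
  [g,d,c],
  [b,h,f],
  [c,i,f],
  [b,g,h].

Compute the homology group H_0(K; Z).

Fix the vertex order a < b < c < d < e < f < g < h < i < j and write every simplex with vertices in increasing order. Then dim K = 2 and the simplices of K are:

  0-simplices (10): a, b, c, d, e, f, g, h, i, j
  1-simplices (30): ad, ae, af, ag, ah, aj, bd, be, bf, bg, bh, bj, cd, cf, cg, ch, ci, cj, de, dg, dh, ef, ei, ej, fh, fi, fj, gh, gj, ij
  2-simplices (20): ade, adh, aef, afj, agh, agj, bde, bdg, bej, bfh, bfj, bgh, cdg, cdh, cfh, cfi, cgj, cij, efi, eij

giving chain groups C_0 ≅ Z^10, C_1 ≅ Z^30, C_2 ≅ Z^20.

∂_1: C_1 → C_0 sends each edge [p,q] (with p < q) to q − p.
This gives a 10×30 integer matrix of rank 9; reducing to Smith normal form yields diagonal entries (1,1,1,1,1,1,1,1,1).

Boundary ∂_2: C_2 → C_1 sends each 2-simplex [p,q,r] to [q,r] − [p,r] + [p,q]. For instance
  ∂cdg = dg − cg + cd,
  ∂bfj = fj − bj + bf.
The resulting 30×20 matrix has rank 20, and its Smith normal form has invariant factors (1,1,1,1,1,1,1,1,1,1,1,1,1,1,1,1,1,1,1,2).

From H_k ≅ ker(∂_k) / im(∂_{k+1}) we obtain:

  H_0: rank C_0 − rank ∂_1 = 10 − 9 = 1, and the invariant factors of ∂_1 are all 1, so H_0 ≅ Z.

H_0 ≅ Z.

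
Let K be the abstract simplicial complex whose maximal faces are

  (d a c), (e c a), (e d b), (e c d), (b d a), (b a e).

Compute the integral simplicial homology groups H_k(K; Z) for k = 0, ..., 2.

K has 5 vertices, 9 edges, 6 triangles.
rank ∂_0 = 0, rank ∂_1 = 4 ⇒ b_0 = 5 − 0 − 4 = 1; all invariant factors of ∂_1 are 1 so no torsion. So H_0 = Z.
rank ∂_1 = 4, rank ∂_2 = 5 ⇒ b_1 = 9 − 4 − 5 = 0; all invariant factors of ∂_2 are 1 so no torsion. So H_1 = 0.
rank ∂_2 = 5, rank ∂_3 = 0 ⇒ b_2 = 6 − 5 − 0 = 1. So H_2 = Z.

H_0 ≅ Z,  H_1 = 0,  H_2 ≅ Z.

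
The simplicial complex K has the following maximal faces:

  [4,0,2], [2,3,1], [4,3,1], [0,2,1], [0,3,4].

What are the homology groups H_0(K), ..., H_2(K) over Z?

Take the total order 0 < 1 < 2 < 3 < 4 on the vertex set. Then K (dimension 2) consists of the simplices:

  0-simplices (5): [0], [1], [2], [3], [4]
  1-simplices (10): [0,1], [0,2], [0,3], [0,4], [1,2], [1,3], [1,4], [2,3], [2,4], [3,4]
  2-simplices (5): [0,1,2], [0,2,4], [0,3,4], [1,2,3], [1,3,4]

so the chain groups are C_0 ≅ Z^5, C_1 ≅ Z^10, C_2 ≅ Z^5.

The boundary map ∂_1: C_1 → C_0 is given by ∂[p,q] = [q] − [p]. For instance
  ∂[0,3] = [3] − [0].
As a 5×10 matrix over Z this has rank 4, with invariant factors (1,1,1,1).

Boundary ∂_2: C_2 → C_1 maps a triangle to the signed sum of its edges. For instance
  ∂[0,2,4] = [2,4] − [0,4] + [0,2],
  ∂[0,1,2] = [1,2] − [0,2] + [0,1].
The resulting 10×5 matrix has rank 5, and its Smith normal form has invariant factors (1,1,1,1,1).

From H_k ≅ ker(∂_k) / im(∂_{k+1}) we obtain:

  H_0: rank C_0 − rank ∂_1 = 5 − 4 = 1, and the invariant factors of ∂_1 are all 1, so H_0 ≅ Z.
  H_1: rank ker ∂_1 − rank ∂_2 = (10 − 4) − 5 = 1, and the invariant factors of ∂_2 are all 1, so H_1 ≅ Z.
  H_2: rank ker ∂_2 − rank ∂_3 = (5 − 5) − 0 = 0, and there is no ∂_3, so H_2 ≅ 0.

As a check, the Euler characteristic is 5 − 10 + 5 = 0, which agrees with 1 − 1 + 0 = 0.

H_0 ≅ Z,  H_1 ≅ Z,  H_2 = 0.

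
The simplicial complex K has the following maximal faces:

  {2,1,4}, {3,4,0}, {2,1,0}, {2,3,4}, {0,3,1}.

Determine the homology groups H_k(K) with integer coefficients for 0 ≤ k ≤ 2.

H_0 = Z,  H_1 = Z,  H_2 = 0.

Order the vertices as 0 < 1 < 2 < 3 < 4. Listing each simplex with vertices in this order, K has dimension 2 with simplices:

  0-simplices (5): [0], [1], [2], [3], [4]
  1-simplices (10): [0,1], [0,2], [0,3], [0,4], [1,2], [1,3], [1,4], [2,3], [2,4], [3,4]
  2-simplices (5): [0,1,2], [0,1,3], [0,3,4], [1,2,4], [2,3,4]

Hence C_0 ≅ Z^5, C_1 ≅ Z^10, C_2 ≅ Z^5.

∂_1: C_1 → C_0 sends each edge [p,q] (with p < q) to q − p.
This gives a 5×10 integer matrix of rank 4; reducing to Smith normal form yields diagonal entries (1,1,1,1).

∂_2: C_2 → C_1 acts by ∂[p,q,r] = [q,r] − [p,r] + [p,q]. For instance
  ∂[0,3,4] = [3,4] − [0,4] + [0,3],
  ∂[0,1,2] = [1,2] − [0,2] + [0,1].
As a 10×5 matrix over Z this has rank 5, with invariant factors (1,1,1,1,1).

Now H_k = ker ∂_k / im ∂_{k+1}, so:

  H_0: rank C_0 − rank ∂_1 = 5 − 4 = 1, and the invariant factors of ∂_1 are all 1, so H_0 = Z.
  H_1: rank ker ∂_1 − rank ∂_2 = (10 − 4) − 5 = 1, and the invariant factors of ∂_2 are all 1, so H_1 = Z.
  H_2: rank ker ∂_2 − rank ∂_3 = (5 − 5) − 0 = 0, and there is no ∂_3, so H_2 = 0.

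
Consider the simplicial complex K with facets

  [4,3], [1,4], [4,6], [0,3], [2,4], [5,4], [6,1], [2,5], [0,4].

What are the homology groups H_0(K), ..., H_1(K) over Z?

H_0 = Z,  H_1 = Z^3.

We work with the vertex ordering 0 < 1 < 2 < 3 < 4 < 5 < 6. The simplices of K, each written with vertices in increasing order, are:

  0-simplices (7): [0], [1], [2], [3], [4], [5], [6]
  1-simplices (9): [0,3], [0,4], [1,4], [1,6], [2,4], [2,5], [3,4], [4,5], [4,6]

giving chain groups C_0 ≅ Z^7, C_1 ≅ Z^9.

The boundary map ∂_1: C_1 → C_0 sends each edge [p,q] (with p < q) to q − p. For instance
  ∂[2,4] = [4] − [2].
As a 7×9 matrix over Z this has rank 6, with invariant factors (1,1,1,1,1,1).

Now H_k = ker ∂_k / im ∂_{k+1}, so:

  H_0: rank C_0 − rank ∂_1 = 7 − 6 = 1, and the invariant factors of ∂_1 are all 1, so H_0 = Z.
  H_1: rank ker ∂_1 − rank ∂_2 = (9 − 6) − 0 = 3, and there is no ∂_2, so H_1 = Z^3.

As a check, the Euler characteristic is 7 − 9 = -2, which agrees with 1 − 3 = -2.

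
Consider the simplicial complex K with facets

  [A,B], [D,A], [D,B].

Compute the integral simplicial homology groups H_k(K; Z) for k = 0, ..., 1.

H_0 = Z,  H_1 = Z.

K has 3 vertices, 3 edges.
rank ∂_0 = 0, rank ∂_1 = 2 ⇒ b_0 = 3 − 0 − 2 = 1; all invariant factors of ∂_1 are 1 so no torsion. So H_0 ≅ Z.
rank ∂_1 = 2, rank ∂_2 = 0 ⇒ b_1 = 3 − 2 − 0 = 1. So H_1 ≅ Z.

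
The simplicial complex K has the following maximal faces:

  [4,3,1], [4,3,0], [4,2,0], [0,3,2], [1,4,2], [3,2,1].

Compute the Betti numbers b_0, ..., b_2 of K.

b_0 = 1, b_1 = 0, b_2 = 1.

Fix the vertex order 0 < 1 < 2 < 3 < 4 and write every simplex with vertices in increasing order. Then dim K = 2 and the simplices of K are:

  0-simplices (5): [0], [1], [2], [3], [4]
  1-simplices (9): [0,2], [0,3], [0,4], [1,2], [1,3], [1,4], [2,3], [2,4], [3,4]
  2-simplices (6): [0,2,3], [0,2,4], [0,3,4], [1,2,3], [1,2,4], [1,3,4]

giving chain groups C_0 ≅ Z^5, C_1 ≅ Z^9, C_2 ≅ Z^6.

Boundary ∂_1: C_1 → C_0 maps an edge to its endpoints' difference, ∂[p,q] = q − p. For instance
  ∂[1,4] = [4] − [1].
As a 5×9 matrix over Z this has rank 4, with invariant factors (1,1,1,1).

The boundary map ∂_2: C_2 → C_1 maps a triangle to the signed sum of its edges. For instance
  ∂[1,2,3] = [2,3] − [1,3] + [1,2],
  ∂[0,3,4] = [3,4] − [0,4] + [0,3].
This gives a 9×6 integer matrix of rank 5; reducing to Smith normal form yields diagonal entries (1,1,1,1,1).

Reading off H_k = ker ∂_k / im ∂_{k+1}:

  H_0: rank C_0 − rank ∂_1 = 5 − 4 = 1, and the invariant factors of ∂_1 are all 1, so H_0 ≅ Z.
  H_1: rank ker ∂_1 − rank ∂_2 = (9 − 4) − 5 = 0, and the invariant factors of ∂_2 are all 1, so H_1 ≅ 0.
  H_2: rank ker ∂_2 − rank ∂_3 = (6 − 5) − 0 = 1, and there is no ∂_3, so H_2 ≅ Z.

As a check, the Euler characteristic is 5 − 9 + 6 = 2, which agrees with 1 − 0 + 1 = 2.
(K is a triangulation of the 2-sphere S^2.)

Hence the Betti numbers are b_0 = 1, b_1 = 0, b_2 = 1.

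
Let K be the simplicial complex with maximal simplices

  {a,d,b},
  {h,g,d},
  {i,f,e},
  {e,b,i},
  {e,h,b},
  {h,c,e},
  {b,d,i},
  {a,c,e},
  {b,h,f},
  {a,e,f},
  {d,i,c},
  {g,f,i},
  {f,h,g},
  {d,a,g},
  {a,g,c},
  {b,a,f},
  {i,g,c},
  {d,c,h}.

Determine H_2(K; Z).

We work with the vertex ordering a < b < c < d < e < f < g < h < i. The simplices of K, each written with vertices in increasing order, are:

  0-simplices (9): a, b, c, d, e, f, g, h, i
  1-simplices (27): ab, ac, ad, ae, af, ag, bd, be, bf, bh, bi, cd, ce, cg, ch, ci, dg, dh, di, ef, eh, ei, fg, fh, fi, gh, gi
  2-simplices (18): abd, abf, ace, acg, adg, aef, bdi, beh, bei, bfh, cdh, cdi, ceh, cgi, dgh, efi, fgh, fgi

so the chain groups are C_0 ≅ Z^9, C_1 ≅ Z^27, C_2 ≅ Z^18.

The boundary map ∂_1: C_1 → C_0 maps an edge to its endpoints' difference, ∂[p,q] = q − p. For instance
  ∂gh = h − g.
This gives a 9×27 integer matrix of rank 8; reducing to Smith normal form yields diagonal entries (1,1,1,1,1,1,1,1).

Boundary ∂_2: C_2 → C_1 sends each 2-simplex [p,q,r] to [q,r] − [p,r] + [p,q]. For instance
  ∂fgh = gh − fh + fg,
  ∂efi = fi − ei + ef.
This gives a 27×18 integer matrix of rank 18; reducing to Smith normal form yields diagonal entries (1,1,1,1,1,1,1,1,1,1,1,1,1,1,1,1,1,2).

Reading off H_k = ker ∂_k / im ∂_{k+1}:

  H_2: rank ker ∂_2 − rank ∂_3 = (18 − 18) − 0 = 0, and there is no ∂_3, so H_2 ≅ 0.

H_2 ≅ 0.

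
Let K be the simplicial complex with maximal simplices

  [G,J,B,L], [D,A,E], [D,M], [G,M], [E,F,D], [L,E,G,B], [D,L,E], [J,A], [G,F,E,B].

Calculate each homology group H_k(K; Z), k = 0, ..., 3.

H_0 = Z,  H_1 = Z^2,  H_2 = 0,  H_3 = 0.

Take the total order A < B < D < E < F < G < J < L < M on the vertex set. Then K (dimension 3) consists of the simplices:

  0-simplices (9): A, B, D, E, F, G, J, L, M
  1-simplices (20): AD, AE, AJ, BE, BF, BG, BJ, BL, DE, DF, DL, DM, EF, EG, EL, FG, GJ, GL, GM, JL
  2-simplices (13): ADE, BEF, BEG, BEL, BFG, BGJ, BGL, BJL, DEF, DEL, EFG, EGL, GJL
  3-simplices (3): BEFG, BEGL, BGJL

so the chain groups are C_0 ≅ Z^9, C_1 ≅ Z^20, C_2 ≅ Z^13, C_3 ≅ Z^3.

The boundary map ∂_1: C_1 → C_0 is given by ∂[p,q] = [q] − [p].
This gives a 9×20 integer matrix of rank 8; reducing to Smith normal form yields diagonal entries (1,1,1,1,1,1,1,1).

∂_2: C_2 → C_1 acts by ∂[p,q,r] = [q,r] − [p,r] + [p,q]. For instance
  ∂EFG = FG − EG + EF,
  ∂EGL = GL − EL + EG.
The 20×13 boundary matrix has rank 10 and Smith normal form diag(1,1,1,1,1,1,1,1,1,1).

∂_3: C_3 → C_2 sends each 3-simplex σ to the alternating sum Σ_i (−1)^i (σ with its i-th vertex removed). For instance
  ∂BGJL = GJL − BJL + BGL − BGJ,
  ∂BEGL = EGL − BGL + BEL − BEG.
As a 13×3 matrix over Z this has rank 3, with invariant factors (1,1,1).

Now H_k = ker ∂_k / im ∂_{k+1}, so:

  H_0: rank C_0 − rank ∂_1 = 9 − 8 = 1, and the invariant factors of ∂_1 are all 1, so H_0 = Z.
  H_1: rank ker ∂_1 − rank ∂_2 = (20 − 8) − 10 = 2, and the invariant factors of ∂_2 are all 1, so H_1 = Z^2.
  H_2: rank ker ∂_2 − rank ∂_3 = (13 − 10) − 3 = 0, and the invariant factors of ∂_3 are all 1, so H_2 = 0.
  H_3: rank ker ∂_3 − rank ∂_4 = (3 − 3) − 0 = 0, and there is no ∂_4, so H_3 = 0.

As a check, the Euler characteristic is 9 − 20 + 13 − 3 = -1, which agrees with 1 − 2 + 0 − 0 = -1.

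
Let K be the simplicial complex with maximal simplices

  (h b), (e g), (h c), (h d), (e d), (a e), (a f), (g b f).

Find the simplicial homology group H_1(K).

H_1 = Z^2.

We work with the vertex ordering a < b < c < d < e < f < g < h. The simplices of K, each written with vertices in increasing order, are:

  0-simplices (8): a, b, c, d, e, f, g, h
  1-simplices (10): ae, af, bf, bg, bh, ch, de, dh, eg, fg
  2-simplices (1): bfg

Hence C_0 ≅ Z^8, C_1 ≅ Z^10, C_2 ≅ Z^1.

∂_1: C_1 → C_0 is given by ∂[p,q] = [q] − [p]. For instance
  ∂bf = f − b.
The 8×10 boundary matrix has rank 7 and Smith normal form diag(1,1,1,1,1,1,1).

∂_2: C_2 → C_1 sends each 2-simplex [p,q,r] to [q,r] − [p,r] + [p,q]. For instance
  ∂bfg = fg − bg + bf.
The resulting 10×1 matrix has rank 1, and its Smith normal form has invariant factors (1).

Now H_k = ker ∂_k / im ∂_{k+1}, so:

  H_1: rank ker ∂_1 − rank ∂_2 = (10 − 7) − 1 = 2, and the invariant factors of ∂_2 are all 1, so H_1 = Z^2.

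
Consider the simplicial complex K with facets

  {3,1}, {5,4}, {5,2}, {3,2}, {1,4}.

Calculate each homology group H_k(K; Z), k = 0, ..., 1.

H_0 ≅ Z,  H_1 ≅ Z.

Fix the vertex order 1 < 2 < 3 < 4 < 5 and write every simplex with vertices in increasing order. Then dim K = 1 and the simplices of K are:

  0-simplices (5): [1], [2], [3], [4], [5]
  1-simplices (5): [1,3], [1,4], [2,3], [2,5], [4,5]

Hence C_0 ≅ Z^5, C_1 ≅ Z^5.

∂_1: C_1 → C_0 maps an edge to its endpoints' difference, ∂[p,q] = q − p. For instance
  ∂[4,5] = [5] − [4].
The resulting 5×5 matrix has rank 4, and its Smith normal form has invariant factors (1,1,1,1).

Now H_k = ker ∂_k / im ∂_{k+1}, so:

  H_0: rank C_0 − rank ∂_1 = 5 − 4 = 1, and the invariant factors of ∂_1 are all 1, so H_0 ≅ Z.
  H_1: rank ker ∂_1 − rank ∂_2 = (5 − 4) − 0 = 1, and there is no ∂_2, so H_1 ≅ Z.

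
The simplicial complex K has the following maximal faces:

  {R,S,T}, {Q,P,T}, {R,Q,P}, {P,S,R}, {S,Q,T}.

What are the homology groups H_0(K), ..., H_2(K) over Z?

H_0 ≅ Z,  H_1 ≅ Z,  H_2 = 0.

K has 5 vertices, 10 edges, 5 triangles.
rank ∂_0 = 0, rank ∂_1 = 4 ⇒ b_0 = 5 − 0 − 4 = 1; all invariant factors of ∂_1 are 1 so no torsion. So H_0 = Z.
rank ∂_1 = 4, rank ∂_2 = 5 ⇒ b_1 = 10 − 4 − 5 = 1; all invariant factors of ∂_2 are 1 so no torsion. So H_1 = Z.
rank ∂_2 = 5, rank ∂_3 = 0 ⇒ b_2 = 5 − 5 − 0 = 0. So H_2 = 0.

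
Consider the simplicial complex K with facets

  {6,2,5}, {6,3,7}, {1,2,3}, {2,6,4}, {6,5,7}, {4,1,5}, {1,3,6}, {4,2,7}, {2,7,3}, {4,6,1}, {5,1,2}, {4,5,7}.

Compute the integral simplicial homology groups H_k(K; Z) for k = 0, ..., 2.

Fix the vertex order 1 < 2 < 3 < 4 < 5 < 6 < 7 and write every simplex with vertices in increasing order. Then dim K = 2 and the simplices of K are:

  0-simplices (7): [1], [2], [3], [4], [5], [6], [7]
  1-simplices (18): [1,2], [1,3], [1,4], [1,5], [1,6], [2,3], [2,4], [2,5], [2,6], [2,7], [3,6], [3,7], [4,5], [4,6], [4,7], [5,6], [5,7], [6,7]
  2-simplices (12): [1,2,3], [1,2,5], [1,3,6], [1,4,5], [1,4,6], [2,3,7], [2,4,6], [2,4,7], [2,5,6], [3,6,7], [4,5,7], [5,6,7]

giving chain groups C_0 ≅ Z^7, C_1 ≅ Z^18, C_2 ≅ Z^12.

∂_1: C_1 → C_0 sends each edge [p,q] (with p < q) to q − p.
The 7×18 boundary matrix has rank 6 and Smith normal form diag(1,1,1,1,1,1).

The boundary map ∂_2: C_2 → C_1 acts by ∂[p,q,r] = [q,r] − [p,r] + [p,q]. For instance
  ∂[4,5,7] = [5,7] − [4,7] + [4,5],
  ∂[2,3,7] = [3,7] − [2,7] + [2,3].
The resulting 18×12 matrix has rank 12, and its Smith normal form has invariant factors (1,1,1,1,1,1,1,1,1,1,1,2).

Reading off H_k = ker ∂_k / im ∂_{k+1}:

  H_0: rank C_0 − rank ∂_1 = 7 − 6 = 1, and the invariant factors of ∂_1 are all 1, so H_0 ≅ Z.
  H_1: rank ker ∂_1 − rank ∂_2 = (18 − 6) − 12 = 0, and ∂_2 has invariant factor 2 > 1, so H_1 ≅ Z/2.
  H_2: rank ker ∂_2 − rank ∂_3 = (12 − 12) − 0 = 0, and there is no ∂_3, so H_2 ≅ 0.

H_0 = Z,  H_1 = Z/2,  H_2 = 0.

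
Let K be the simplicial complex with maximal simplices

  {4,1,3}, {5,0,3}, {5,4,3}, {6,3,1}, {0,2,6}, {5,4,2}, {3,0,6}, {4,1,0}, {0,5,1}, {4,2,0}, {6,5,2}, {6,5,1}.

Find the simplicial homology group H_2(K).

K has 7 vertices, 18 edges, 12 triangles.
rank ∂_2 = 12, rank ∂_3 = 0 ⇒ b_2 = 12 − 12 − 0 = 0. So H_2 ≅ 0.

H_2 ≅ 0.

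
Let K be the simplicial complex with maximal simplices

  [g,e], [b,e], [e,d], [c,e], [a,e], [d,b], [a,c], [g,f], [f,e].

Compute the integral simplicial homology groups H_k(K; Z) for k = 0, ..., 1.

H_0 = Z,  H_1 = Z^3.

Fix the vertex order a < b < c < d < e < f < g and write every simplex with vertices in increasing order. Then dim K = 1 and the simplices of K are:

  0-simplices (7): a, b, c, d, e, f, g
  1-simplices (9): ac, ae, bd, be, ce, de, ef, eg, fg

so the chain groups are C_0 ≅ Z^7, C_1 ≅ Z^9.

∂_1: C_1 → C_0 maps an edge to its endpoints' difference, ∂[p,q] = q − p.
As a 7×9 matrix over Z this has rank 6, with invariant factors (1,1,1,1,1,1).

Reading off H_k = ker ∂_k / im ∂_{k+1}:

  H_0: rank C_0 − rank ∂_1 = 7 − 6 = 1, and the invariant factors of ∂_1 are all 1, so H_0 = Z.
  H_1: rank ker ∂_1 − rank ∂_2 = (9 − 6) − 0 = 3, and there is no ∂_2, so H_1 = Z^3.

As a check, the Euler characteristic is 7 − 9 = -2, which agrees with 1 − 3 = -2.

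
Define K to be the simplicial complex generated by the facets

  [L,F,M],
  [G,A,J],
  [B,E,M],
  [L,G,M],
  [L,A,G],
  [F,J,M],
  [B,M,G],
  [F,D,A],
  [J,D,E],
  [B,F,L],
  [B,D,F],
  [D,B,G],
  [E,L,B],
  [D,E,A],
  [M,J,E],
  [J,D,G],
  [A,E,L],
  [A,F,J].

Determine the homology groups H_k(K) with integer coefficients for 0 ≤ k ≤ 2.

Order the vertices as A < B < D < E < F < G < J < L < M. Listing each simplex with vertices in this order, K has dimension 2 with simplices:

  0-simplices (9): A, B, D, E, F, G, J, L, M
  1-simplices (27): AD, AE, AF, AG, AJ, AL, BD, BE, BF, BG, BL, BM, DE, DF, DG, DJ, EJ, EL, EM, FJ, FL, FM, GJ, GL, GM, JM, LM
  2-simplices (18): ADE, ADF, AEL, AFJ, AGJ, AGL, BDF, BDG, BEL, BEM, BFL, BGM, DEJ, DGJ, EJM, FJM, FLM, GLM

Hence C_0 ≅ Z^9, C_1 ≅ Z^27, C_2 ≅ Z^18.

Boundary ∂_1: C_1 → C_0 maps an edge to its endpoints' difference, ∂[p,q] = q − p. For instance
  ∂EM = M − E.
The 9×27 boundary matrix has rank 8 and Smith normal form diag(1,1,1,1,1,1,1,1).

∂_2: C_2 → C_1 sends each 2-simplex [p,q,r] to [q,r] − [p,r] + [p,q]. For instance
  ∂GLM = LM − GM + GL,
  ∂AEL = EL − AL + AE.
The resulting 27×18 matrix has rank 18, and its Smith normal form has invariant factors (1,1,1,1,1,1,1,1,1,1,1,1,1,1,1,1,1,2).

Reading off H_k = ker ∂_k / im ∂_{k+1}:

  H_0: rank C_0 − rank ∂_1 = 9 − 8 = 1, and the invariant factors of ∂_1 are all 1, so H_0 = Z.
  H_1: rank ker ∂_1 − rank ∂_2 = (27 − 8) − 18 = 1, and ∂_2 has invariant factor 2 > 1, so H_1 = Z × Z/2.
  H_2: rank ker ∂_2 − rank ∂_3 = (18 − 18) − 0 = 0, and there is no ∂_3, so H_2 = 0.

As a check, the Euler characteristic is 9 − 27 + 18 = 0, which agrees with 1 − 1 + 0 = 0.

H_0 = Z,  H_1 = Z × Z/2,  H_2 = 0.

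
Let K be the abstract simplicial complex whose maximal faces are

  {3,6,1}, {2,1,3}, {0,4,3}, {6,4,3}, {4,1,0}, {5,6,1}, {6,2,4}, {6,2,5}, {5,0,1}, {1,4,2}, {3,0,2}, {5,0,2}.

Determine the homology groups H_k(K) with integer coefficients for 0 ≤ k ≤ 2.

H_0 = Z,  H_1 = Z/2,  H_2 = 0.

Fix the vertex order 0 < 1 < 2 < 3 < 4 < 5 < 6 and write every simplex with vertices in increasing order. Then dim K = 2 and the simplices of K are:

  0-simplices (7): [0], [1], [2], [3], [4], [5], [6]
  1-simplices (18): [0,1], [0,2], [0,3], [0,4], [0,5], [1,2], [1,3], [1,4], [1,5], [1,6], [2,3], [2,4], [2,5], [2,6], [3,4], [3,6], [4,6], [5,6]
  2-simplices (12): [0,1,4], [0,1,5], [0,2,3], [0,2,5], [0,3,4], [1,2,3], [1,2,4], [1,3,6], [1,5,6], [2,4,6], [2,5,6], [3,4,6]

giving chain groups C_0 ≅ Z^7, C_1 ≅ Z^18, C_2 ≅ Z^12.

Boundary ∂_1: C_1 → C_0 maps an edge to its endpoints' difference, ∂[p,q] = q − p.
This gives a 7×18 integer matrix of rank 6; reducing to Smith normal form yields diagonal entries (1,1,1,1,1,1).

∂_2: C_2 → C_1 acts by ∂[p,q,r] = [q,r] − [p,r] + [p,q]. For instance
  ∂[1,5,6] = [5,6] − [1,6] + [1,5],
  ∂[0,3,4] = [3,4] − [0,4] + [0,3].
The resulting 18×12 matrix has rank 12, and its Smith normal form has invariant factors (1,1,1,1,1,1,1,1,1,1,1,2).

Computing H_k = (kernel of ∂_k) / (image of ∂_{k+1}):

  H_0: rank C_0 − rank ∂_1 = 7 − 6 = 1, and the invariant factors of ∂_1 are all 1, so H_0 = Z.
  H_1: rank ker ∂_1 − rank ∂_2 = (18 − 6) − 12 = 0, and ∂_2 has invariant factor 2 > 1, so H_1 = Z/2.
  H_2: rank ker ∂_2 − rank ∂_3 = (12 − 12) − 0 = 0, and there is no ∂_3, so H_2 = 0.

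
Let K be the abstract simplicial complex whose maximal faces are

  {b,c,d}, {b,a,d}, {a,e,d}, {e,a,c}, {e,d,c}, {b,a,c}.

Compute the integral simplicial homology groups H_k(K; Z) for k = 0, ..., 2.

We work with the vertex ordering a < b < c < d < e. The simplices of K, each written with vertices in increasing order, are:

  0-simplices (5): a, b, c, d, e
  1-simplices (9): ab, ac, ad, ae, bc, bd, cd, ce, de
  2-simplices (6): abc, abd, ace, ade, bcd, cde

so the chain groups are C_0 ≅ Z^5, C_1 ≅ Z^9, C_2 ≅ Z^6.

The boundary map ∂_1: C_1 → C_0 is given by ∂[p,q] = [q] − [p].
This gives a 5×9 integer matrix of rank 4; reducing to Smith normal form yields diagonal entries (1,1,1,1).

The boundary map ∂_2: C_2 → C_1 acts by ∂[p,q,r] = [q,r] − [p,r] + [p,q]. For instance
  ∂abc = bc − ac + ab,
  ∂ace = ce − ae + ac.
The resulting 9×6 matrix has rank 5, and its Smith normal form has invariant factors (1,1,1,1,1).

From H_k ≅ ker(∂_k) / im(∂_{k+1}) we obtain:

  H_0: rank C_0 − rank ∂_1 = 5 − 4 = 1, and the invariant factors of ∂_1 are all 1, so H_0 = Z.
  H_1: rank ker ∂_1 − rank ∂_2 = (9 − 4) − 5 = 0, and the invariant factors of ∂_2 are all 1, so H_1 = 0.
  H_2: rank ker ∂_2 − rank ∂_3 = (6 − 5) − 0 = 1, and there is no ∂_3, so H_2 = Z.

As a check, the Euler characteristic is 5 − 9 + 6 = 2, which agrees with 1 − 0 + 1 = 2.
(K is a triangulation of the 2-sphere S^2.)

H_0 = Z,  H_1 = 0,  H_2 = Z.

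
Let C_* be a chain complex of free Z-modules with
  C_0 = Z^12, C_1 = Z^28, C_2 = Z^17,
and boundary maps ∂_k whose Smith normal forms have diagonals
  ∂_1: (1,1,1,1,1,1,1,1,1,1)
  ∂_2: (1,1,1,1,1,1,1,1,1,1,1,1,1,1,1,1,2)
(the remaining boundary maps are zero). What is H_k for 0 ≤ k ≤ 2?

H_0 ≅ Z^2,  H_1 ≅ Z ⊕ Z/2Z,  H_2 = 0.

H_0: b_0 = 12 − 0 − 10 = 2; torsion from ∂_1 factors > 1: none. So H_0 ≅ Z^2.
H_1: b_1 = 28 − 10 − 17 = 1; torsion from ∂_2 factors > 1: [2]. So H_1 ≅ Z ⊕ Z/2Z.
H_2: b_2 = 17 − 17 − 0 = 0; torsion from ∂_3 factors > 1: none. So H_2 ≅ 0.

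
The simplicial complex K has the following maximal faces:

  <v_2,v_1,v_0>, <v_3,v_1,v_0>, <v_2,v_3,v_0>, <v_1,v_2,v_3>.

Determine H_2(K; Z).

H_2 ≅ Z.

We work with the vertex ordering v_0 < v_1 < v_2 < v_3. The simplices of K, each written with vertices in increasing order, are:

  0-simplices (4): [v_0], [v_1], [v_2], [v_3]
  1-simplices (6): [v_0,v_1], [v_0,v_2], [v_0,v_3], [v_1,v_2], [v_1,v_3], [v_2,v_3]
  2-simplices (4): [v_0,v_1,v_2], [v_0,v_1,v_3], [v_0,v_2,v_3], [v_1,v_2,v_3]

Hence C_0 ≅ Z^4, C_1 ≅ Z^6, C_2 ≅ Z^4.

The boundary map ∂_1: C_1 → C_0 is given by ∂[p,q] = [q] − [p].
This gives a 4×6 integer matrix of rank 3; reducing to Smith normal form yields diagonal entries (1,1,1).

Boundary ∂_2: C_2 → C_1 maps a triangle to the signed sum of its edges. For instance
  ∂[v_1,v_2,v_3] = [v_2,v_3] − [v_1,v_3] + [v_1,v_2],
  ∂[v_0,v_1,v_2] = [v_1,v_2] − [v_0,v_2] + [v_0,v_1].
As a 6×4 matrix over Z this has rank 3, with invariant factors (1,1,1).

Reading off H_k = ker ∂_k / im ∂_{k+1}:

  H_2: rank ker ∂_2 − rank ∂_3 = (4 − 3) − 0 = 1, and there is no ∂_3, so H_2 ≅ Z.

(K is a triangulation of the 2-sphere S^2.)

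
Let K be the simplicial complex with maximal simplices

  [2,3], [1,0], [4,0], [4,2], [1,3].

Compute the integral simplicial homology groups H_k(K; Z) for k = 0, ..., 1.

K has 5 vertices, 5 edges.
rank ∂_0 = 0, rank ∂_1 = 4 ⇒ b_0 = 5 − 0 − 4 = 1; all invariant factors of ∂_1 are 1 so no torsion. So H_0 = Z.
rank ∂_1 = 4, rank ∂_2 = 0 ⇒ b_1 = 5 − 4 − 0 = 1. So H_1 = Z.

H_0 = Z,  H_1 = Z.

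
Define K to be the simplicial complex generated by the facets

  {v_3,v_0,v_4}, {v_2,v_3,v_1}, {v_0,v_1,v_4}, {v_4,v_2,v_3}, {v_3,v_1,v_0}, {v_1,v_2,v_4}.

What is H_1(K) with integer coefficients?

We work with the vertex ordering v_0 < v_1 < v_2 < v_3 < v_4. The simplices of K, each written with vertices in increasing order, are:

  0-simplices (5): [v_0], [v_1], [v_2], [v_3], [v_4]
  1-simplices (9): [v_0,v_1], [v_0,v_3], [v_0,v_4], [v_1,v_2], [v_1,v_3], [v_1,v_4], [v_2,v_3], [v_2,v_4], [v_3,v_4]
  2-simplices (6): [v_0,v_1,v_3], [v_0,v_1,v_4], [v_0,v_3,v_4], [v_1,v_2,v_3], [v_1,v_2,v_4], [v_2,v_3,v_4]

so the chain groups are C_0 ≅ Z^5, C_1 ≅ Z^9, C_2 ≅ Z^6.

The boundary map ∂_1: C_1 → C_0 sends each edge [p,q] (with p < q) to q − p. For instance
  ∂[v_0,v_3] = [v_3] − [v_0].
The 5×9 boundary matrix has rank 4 and Smith normal form diag(1,1,1,1).

The boundary map ∂_2: C_2 → C_1 sends each 2-simplex [p,q,r] to [q,r] − [p,r] + [p,q]. For instance
  ∂[v_1,v_2,v_4] = [v_2,v_4] − [v_1,v_4] + [v_1,v_2],
  ∂[v_0,v_3,v_4] = [v_3,v_4] − [v_0,v_4] + [v_0,v_3].
The 9×6 boundary matrix has rank 5 and Smith normal form diag(1,1,1,1,1).

Reading off H_k = ker ∂_k / im ∂_{k+1}:

  H_1: rank ker ∂_1 − rank ∂_2 = (9 − 4) − 5 = 0, and the invariant factors of ∂_2 are all 1, so H_1 = 0.

H_1 = 0.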